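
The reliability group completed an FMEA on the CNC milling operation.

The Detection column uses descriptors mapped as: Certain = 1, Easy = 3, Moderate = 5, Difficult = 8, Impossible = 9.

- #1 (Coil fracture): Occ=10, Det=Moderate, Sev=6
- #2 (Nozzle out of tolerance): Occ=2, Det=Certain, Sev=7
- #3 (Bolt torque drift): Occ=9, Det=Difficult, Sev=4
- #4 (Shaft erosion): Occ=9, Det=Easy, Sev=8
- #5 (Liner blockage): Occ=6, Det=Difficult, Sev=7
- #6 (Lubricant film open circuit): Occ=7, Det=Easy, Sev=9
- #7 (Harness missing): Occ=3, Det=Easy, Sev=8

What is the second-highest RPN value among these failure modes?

300

RPN = Severity × Occurrence × Detection:
  #1: 6 × 10 × 5 = 300
  #2: 7 × 2 × 1 = 14
  #3: 4 × 9 × 8 = 288
  #4: 8 × 9 × 3 = 216
  #5: 7 × 6 × 8 = 336
  #6: 9 × 7 × 3 = 189
  #7: 8 × 3 × 3 = 72
Sorted descending: 336, 300, 288, 216, 189, 72, 14.
The second-highest RPN is 300 (#1).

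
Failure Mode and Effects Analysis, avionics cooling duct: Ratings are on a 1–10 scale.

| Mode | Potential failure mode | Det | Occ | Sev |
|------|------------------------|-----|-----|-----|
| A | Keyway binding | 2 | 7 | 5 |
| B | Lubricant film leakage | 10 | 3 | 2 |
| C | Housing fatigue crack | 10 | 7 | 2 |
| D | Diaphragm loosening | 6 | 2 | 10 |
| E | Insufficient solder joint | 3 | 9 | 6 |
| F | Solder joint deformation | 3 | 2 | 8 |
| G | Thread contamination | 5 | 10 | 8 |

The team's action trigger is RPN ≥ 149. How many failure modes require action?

2

RPN = Severity × Occurrence × Detection:
  A: 5 × 7 × 2 = 70
  B: 2 × 3 × 10 = 60
  C: 2 × 7 × 10 = 140
  D: 10 × 2 × 6 = 120
  E: 6 × 9 × 3 = 162
  F: 8 × 2 × 3 = 48
  G: 8 × 10 × 5 = 400
Modes with RPN ≥ 149: E (162), G (400) → 2.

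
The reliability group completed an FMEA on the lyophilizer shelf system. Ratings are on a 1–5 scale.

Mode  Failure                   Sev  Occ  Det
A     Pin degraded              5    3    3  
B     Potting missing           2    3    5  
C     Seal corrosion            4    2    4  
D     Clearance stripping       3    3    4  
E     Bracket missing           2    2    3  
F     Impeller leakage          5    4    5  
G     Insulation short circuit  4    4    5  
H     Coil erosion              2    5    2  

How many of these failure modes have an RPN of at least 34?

4

RPN = Severity × Occurrence × Detection:
  A: 5 × 3 × 3 = 45
  B: 2 × 3 × 5 = 30
  C: 4 × 2 × 4 = 32
  D: 3 × 3 × 4 = 36
  E: 2 × 2 × 3 = 12
  F: 5 × 4 × 5 = 100
  G: 4 × 4 × 5 = 80
  H: 2 × 5 × 2 = 20
Modes with RPN ≥ 34: A (45), D (36), F (100), G (80) → 4.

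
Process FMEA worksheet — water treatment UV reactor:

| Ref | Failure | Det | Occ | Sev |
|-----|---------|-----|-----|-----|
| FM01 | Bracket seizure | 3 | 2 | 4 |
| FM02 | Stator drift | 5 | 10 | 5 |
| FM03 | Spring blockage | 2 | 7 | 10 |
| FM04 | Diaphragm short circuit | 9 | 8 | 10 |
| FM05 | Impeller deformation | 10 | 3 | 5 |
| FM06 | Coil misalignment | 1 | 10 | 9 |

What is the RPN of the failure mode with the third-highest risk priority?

RPN = Severity × Occurrence × Detection:
  FM01: 4 × 2 × 3 = 24
  FM02: 5 × 10 × 5 = 250
  FM03: 10 × 7 × 2 = 140
  FM04: 10 × 8 × 9 = 720
  FM05: 5 × 3 × 10 = 150
  FM06: 9 × 10 × 1 = 90
Sorted descending: 720, 250, 150, 140, 90, 24.
The third-highest RPN is 150 (FM05).

150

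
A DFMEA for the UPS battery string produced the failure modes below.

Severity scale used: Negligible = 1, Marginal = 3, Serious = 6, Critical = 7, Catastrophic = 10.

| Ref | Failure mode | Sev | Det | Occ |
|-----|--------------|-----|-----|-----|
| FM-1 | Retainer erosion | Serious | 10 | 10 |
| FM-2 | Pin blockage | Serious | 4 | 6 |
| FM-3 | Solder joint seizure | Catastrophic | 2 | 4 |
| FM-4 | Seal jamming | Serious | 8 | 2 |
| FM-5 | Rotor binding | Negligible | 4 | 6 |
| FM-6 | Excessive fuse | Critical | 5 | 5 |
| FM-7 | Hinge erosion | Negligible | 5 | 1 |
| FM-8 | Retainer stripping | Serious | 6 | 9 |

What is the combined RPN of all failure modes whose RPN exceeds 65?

1419

RPN = Severity × Occurrence × Detection:
  FM-1: 6 × 10 × 10 = 600
  FM-2: 6 × 6 × 4 = 144
  FM-3: 10 × 4 × 2 = 80
  FM-4: 6 × 2 × 8 = 96
  FM-5: 1 × 6 × 4 = 24
  FM-6: 7 × 5 × 5 = 175
  FM-7: 1 × 1 × 5 = 5
  FM-8: 6 × 9 × 6 = 324
RPN > 65: FM-1 (600), FM-2 (144), FM-3 (80), FM-4 (96), FM-6 (175), FM-8 (324).
Sum: 600 + 144 + 80 + 96 + 175 + 324 = 1419.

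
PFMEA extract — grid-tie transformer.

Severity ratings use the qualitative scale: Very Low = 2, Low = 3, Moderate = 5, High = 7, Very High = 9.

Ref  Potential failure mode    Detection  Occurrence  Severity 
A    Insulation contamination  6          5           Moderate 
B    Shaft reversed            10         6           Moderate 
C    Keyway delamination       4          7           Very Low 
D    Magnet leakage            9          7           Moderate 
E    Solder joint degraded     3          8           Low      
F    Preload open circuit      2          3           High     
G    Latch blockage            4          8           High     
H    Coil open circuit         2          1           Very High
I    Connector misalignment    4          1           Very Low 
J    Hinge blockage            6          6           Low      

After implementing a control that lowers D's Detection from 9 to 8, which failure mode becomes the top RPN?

B

RPN = Severity × Occurrence × Detection:
  A: 5 × 5 × 6 = 150
  B: 5 × 6 × 10 = 300
  C: 2 × 7 × 4 = 56
  D: 5 × 7 × 9 = 315
  E: 3 × 8 × 3 = 72
  F: 7 × 3 × 2 = 42
  G: 7 × 8 × 4 = 224
  H: 9 × 1 × 2 = 18
  I: 2 × 1 × 4 = 8
  J: 3 × 6 × 6 = 108
After action: D → 5 × 7 × 8 = 280.
Revised RPNs: B=300, D=280, G=224, A=150, J=108, E=72, C=56, F=42, H=18, I=8.
Highest is now B (300).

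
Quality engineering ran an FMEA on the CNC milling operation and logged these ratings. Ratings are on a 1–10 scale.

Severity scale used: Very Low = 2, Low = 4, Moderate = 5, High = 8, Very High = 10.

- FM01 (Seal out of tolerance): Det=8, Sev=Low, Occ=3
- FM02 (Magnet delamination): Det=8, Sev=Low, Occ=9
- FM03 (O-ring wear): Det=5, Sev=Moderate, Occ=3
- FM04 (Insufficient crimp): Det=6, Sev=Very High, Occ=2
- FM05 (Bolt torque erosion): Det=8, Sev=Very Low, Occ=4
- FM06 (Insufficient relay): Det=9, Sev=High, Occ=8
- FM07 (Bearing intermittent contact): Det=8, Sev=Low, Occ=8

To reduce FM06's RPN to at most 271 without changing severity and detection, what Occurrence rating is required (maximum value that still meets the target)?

3

FM06: S=8, O=8, D=9 → current RPN = 576.
Fixed product = 72. Need 72 × O ≤ 271, so O ≤ 271/72 = 3.76.
Maximum integer Occurrence rating = 3 (gives RPN 216; O=4 would give 288 > 271).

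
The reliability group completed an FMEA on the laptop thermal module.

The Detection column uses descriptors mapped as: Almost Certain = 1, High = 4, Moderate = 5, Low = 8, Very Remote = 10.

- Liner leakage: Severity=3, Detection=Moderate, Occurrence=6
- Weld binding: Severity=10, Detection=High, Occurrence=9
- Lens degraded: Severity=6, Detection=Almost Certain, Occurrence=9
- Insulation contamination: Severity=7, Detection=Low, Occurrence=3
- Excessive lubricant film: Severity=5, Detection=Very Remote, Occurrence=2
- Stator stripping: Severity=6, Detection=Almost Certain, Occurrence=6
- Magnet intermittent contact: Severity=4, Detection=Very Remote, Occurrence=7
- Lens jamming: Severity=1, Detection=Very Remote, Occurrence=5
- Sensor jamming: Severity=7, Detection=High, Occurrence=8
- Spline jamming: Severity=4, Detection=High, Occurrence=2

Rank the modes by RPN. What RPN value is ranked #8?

50

RPN = Severity × Occurrence × Detection:
  Liner leakage: 3 × 6 × 5 = 90
  Weld binding: 10 × 9 × 4 = 360
  Lens degraded: 6 × 9 × 1 = 54
  Insulation contamination: 7 × 3 × 8 = 168
  Excessive lubricant film: 5 × 2 × 10 = 100
  Stator stripping: 6 × 6 × 1 = 36
  Magnet intermittent contact: 4 × 7 × 10 = 280
  Lens jamming: 1 × 5 × 10 = 50
  Sensor jamming: 7 × 8 × 4 = 224
  Spline jamming: 4 × 2 × 4 = 32
Sorted descending: 360, 280, 224, 168, 100, 90, 54, 50, 36, 32.
The eighth-highest RPN is 50 (Lens jamming).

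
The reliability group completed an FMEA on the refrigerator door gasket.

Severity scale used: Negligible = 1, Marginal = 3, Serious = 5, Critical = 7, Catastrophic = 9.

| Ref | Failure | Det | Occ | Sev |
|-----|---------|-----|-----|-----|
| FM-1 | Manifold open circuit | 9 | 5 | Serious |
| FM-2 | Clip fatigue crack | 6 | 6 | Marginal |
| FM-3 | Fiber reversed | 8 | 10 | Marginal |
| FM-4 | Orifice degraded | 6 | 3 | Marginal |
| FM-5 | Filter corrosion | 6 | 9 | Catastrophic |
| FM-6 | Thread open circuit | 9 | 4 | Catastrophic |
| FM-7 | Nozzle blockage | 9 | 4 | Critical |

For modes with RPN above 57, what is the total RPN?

RPN = Severity × Occurrence × Detection:
  FM-1: 5 × 5 × 9 = 225
  FM-2: 3 × 6 × 6 = 108
  FM-3: 3 × 10 × 8 = 240
  FM-4: 3 × 3 × 6 = 54
  FM-5: 9 × 9 × 6 = 486
  FM-6: 9 × 4 × 9 = 324
  FM-7: 7 × 4 × 9 = 252
RPN > 57: FM-1 (225), FM-2 (108), FM-3 (240), FM-5 (486), FM-6 (324), FM-7 (252).
Sum: 225 + 108 + 240 + 486 + 324 + 252 = 1635.

1635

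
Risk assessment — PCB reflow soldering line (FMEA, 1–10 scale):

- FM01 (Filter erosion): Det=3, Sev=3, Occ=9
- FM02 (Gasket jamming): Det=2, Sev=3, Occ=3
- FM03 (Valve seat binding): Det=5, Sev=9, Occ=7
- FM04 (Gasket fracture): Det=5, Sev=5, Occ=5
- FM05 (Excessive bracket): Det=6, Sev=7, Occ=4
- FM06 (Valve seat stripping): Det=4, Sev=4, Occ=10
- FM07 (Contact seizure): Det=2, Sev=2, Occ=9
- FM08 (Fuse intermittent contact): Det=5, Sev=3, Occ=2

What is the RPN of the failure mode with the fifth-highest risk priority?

81

RPN = Severity × Occurrence × Detection:
  FM01: 3 × 9 × 3 = 81
  FM02: 3 × 3 × 2 = 18
  FM03: 9 × 7 × 5 = 315
  FM04: 5 × 5 × 5 = 125
  FM05: 7 × 4 × 6 = 168
  FM06: 4 × 10 × 4 = 160
  FM07: 2 × 9 × 2 = 36
  FM08: 3 × 2 × 5 = 30
Sorted descending: 315, 168, 160, 125, 81, 36, 30, 18.
The fifth-highest RPN is 81 (FM01).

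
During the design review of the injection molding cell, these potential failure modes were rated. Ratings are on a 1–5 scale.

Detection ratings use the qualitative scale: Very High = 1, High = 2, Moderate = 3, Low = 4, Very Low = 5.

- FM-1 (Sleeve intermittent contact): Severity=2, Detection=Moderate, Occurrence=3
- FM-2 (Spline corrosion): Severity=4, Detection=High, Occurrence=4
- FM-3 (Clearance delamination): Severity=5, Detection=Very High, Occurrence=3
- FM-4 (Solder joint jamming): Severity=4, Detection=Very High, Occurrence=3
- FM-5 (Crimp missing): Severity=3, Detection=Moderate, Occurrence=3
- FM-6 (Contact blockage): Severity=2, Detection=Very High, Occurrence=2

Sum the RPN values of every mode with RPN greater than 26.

RPN = Severity × Occurrence × Detection:
  FM-1: 2 × 3 × 3 = 18
  FM-2: 4 × 4 × 2 = 32
  FM-3: 5 × 3 × 1 = 15
  FM-4: 4 × 3 × 1 = 12
  FM-5: 3 × 3 × 3 = 27
  FM-6: 2 × 2 × 1 = 4
RPN > 26: FM-2 (32), FM-5 (27).
Sum: 32 + 27 = 59.

59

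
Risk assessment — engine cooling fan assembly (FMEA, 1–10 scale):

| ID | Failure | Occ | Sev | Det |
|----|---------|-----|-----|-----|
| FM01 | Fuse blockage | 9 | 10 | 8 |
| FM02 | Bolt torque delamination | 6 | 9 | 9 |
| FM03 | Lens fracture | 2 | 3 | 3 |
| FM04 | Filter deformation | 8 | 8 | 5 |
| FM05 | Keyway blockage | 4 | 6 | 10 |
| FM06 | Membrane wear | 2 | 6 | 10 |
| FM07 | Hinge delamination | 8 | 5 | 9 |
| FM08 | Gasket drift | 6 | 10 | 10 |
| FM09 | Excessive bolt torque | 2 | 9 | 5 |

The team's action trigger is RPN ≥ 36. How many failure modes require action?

RPN = Severity × Occurrence × Detection:
  FM01: 10 × 9 × 8 = 720
  FM02: 9 × 6 × 9 = 486
  FM03: 3 × 2 × 3 = 18
  FM04: 8 × 8 × 5 = 320
  FM05: 6 × 4 × 10 = 240
  FM06: 6 × 2 × 10 = 120
  FM07: 5 × 8 × 9 = 360
  FM08: 10 × 6 × 10 = 600
  FM09: 9 × 2 × 5 = 90
Modes with RPN ≥ 36: FM01 (720), FM02 (486), FM04 (320), FM05 (240), FM06 (120), FM07 (360), FM08 (600), FM09 (90) → 8.

8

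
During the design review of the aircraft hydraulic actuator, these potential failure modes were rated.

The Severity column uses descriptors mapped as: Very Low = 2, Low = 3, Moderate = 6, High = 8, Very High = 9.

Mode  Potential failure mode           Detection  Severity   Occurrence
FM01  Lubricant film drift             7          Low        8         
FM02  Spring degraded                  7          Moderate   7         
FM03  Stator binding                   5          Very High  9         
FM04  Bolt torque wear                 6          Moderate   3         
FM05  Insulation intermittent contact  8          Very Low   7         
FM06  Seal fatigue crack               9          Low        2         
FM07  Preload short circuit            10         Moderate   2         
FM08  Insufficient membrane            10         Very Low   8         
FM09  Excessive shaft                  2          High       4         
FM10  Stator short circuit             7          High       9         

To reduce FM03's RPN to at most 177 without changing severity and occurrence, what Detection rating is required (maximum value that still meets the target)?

FM03: S=9, O=9, D=5 → current RPN = 405.
Fixed product = 81. Need 81 × D ≤ 177, so D ≤ 177/81 = 2.19.
Maximum integer Detection rating = 2 (gives RPN 162; D=3 would give 243 > 177).

2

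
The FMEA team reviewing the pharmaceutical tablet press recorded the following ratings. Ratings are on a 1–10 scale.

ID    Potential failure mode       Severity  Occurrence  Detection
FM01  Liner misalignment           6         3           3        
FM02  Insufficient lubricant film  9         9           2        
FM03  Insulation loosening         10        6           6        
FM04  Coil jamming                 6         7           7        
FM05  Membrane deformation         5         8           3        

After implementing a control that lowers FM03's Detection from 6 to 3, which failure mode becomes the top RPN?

RPN = Severity × Occurrence × Detection:
  FM01: 6 × 3 × 3 = 54
  FM02: 9 × 9 × 2 = 162
  FM03: 10 × 6 × 6 = 360
  FM04: 6 × 7 × 7 = 294
  FM05: 5 × 8 × 3 = 120
After action: FM03 → 10 × 6 × 3 = 180.
Revised RPNs: FM04=294, FM03=180, FM02=162, FM05=120, FM01=54.
Highest is now FM04 (294).

FM04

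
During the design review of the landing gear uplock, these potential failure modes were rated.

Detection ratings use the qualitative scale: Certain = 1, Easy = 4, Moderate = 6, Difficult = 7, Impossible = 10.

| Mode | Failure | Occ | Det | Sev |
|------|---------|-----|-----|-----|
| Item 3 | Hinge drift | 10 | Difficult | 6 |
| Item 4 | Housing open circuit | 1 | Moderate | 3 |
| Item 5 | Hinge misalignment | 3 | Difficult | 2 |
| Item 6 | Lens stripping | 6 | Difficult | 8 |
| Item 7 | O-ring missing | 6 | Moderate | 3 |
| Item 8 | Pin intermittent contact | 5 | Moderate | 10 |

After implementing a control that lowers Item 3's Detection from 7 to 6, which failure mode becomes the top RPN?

RPN = Severity × Occurrence × Detection:
  Item 3: 6 × 10 × 7 = 420
  Item 4: 3 × 1 × 6 = 18
  Item 5: 2 × 3 × 7 = 42
  Item 6: 8 × 6 × 7 = 336
  Item 7: 3 × 6 × 6 = 108
  Item 8: 10 × 5 × 6 = 300
After action: Item 3 → 6 × 10 × 6 = 360.
Revised RPNs: Item 3=360, Item 6=336, Item 8=300, Item 7=108, Item 5=42, Item 4=18.
Highest is now Item 3 (360).

Item 3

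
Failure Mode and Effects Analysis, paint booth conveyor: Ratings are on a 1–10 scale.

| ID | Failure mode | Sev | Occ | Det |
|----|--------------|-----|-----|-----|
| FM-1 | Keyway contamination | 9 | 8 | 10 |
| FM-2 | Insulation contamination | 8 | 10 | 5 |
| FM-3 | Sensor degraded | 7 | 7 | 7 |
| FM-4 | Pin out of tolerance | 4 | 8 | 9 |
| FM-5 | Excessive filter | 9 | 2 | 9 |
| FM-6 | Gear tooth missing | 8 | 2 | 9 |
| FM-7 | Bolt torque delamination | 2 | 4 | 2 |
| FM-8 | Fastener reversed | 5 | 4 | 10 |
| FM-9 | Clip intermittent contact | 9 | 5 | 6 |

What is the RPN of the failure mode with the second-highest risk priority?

400

RPN = Severity × Occurrence × Detection:
  FM-1: 9 × 8 × 10 = 720
  FM-2: 8 × 10 × 5 = 400
  FM-3: 7 × 7 × 7 = 343
  FM-4: 4 × 8 × 9 = 288
  FM-5: 9 × 2 × 9 = 162
  FM-6: 8 × 2 × 9 = 144
  FM-7: 2 × 4 × 2 = 16
  FM-8: 5 × 4 × 10 = 200
  FM-9: 9 × 5 × 6 = 270
Sorted descending: 720, 400, 343, 288, 270, 200, 162, 144, 16.
The second-highest RPN is 400 (FM-2).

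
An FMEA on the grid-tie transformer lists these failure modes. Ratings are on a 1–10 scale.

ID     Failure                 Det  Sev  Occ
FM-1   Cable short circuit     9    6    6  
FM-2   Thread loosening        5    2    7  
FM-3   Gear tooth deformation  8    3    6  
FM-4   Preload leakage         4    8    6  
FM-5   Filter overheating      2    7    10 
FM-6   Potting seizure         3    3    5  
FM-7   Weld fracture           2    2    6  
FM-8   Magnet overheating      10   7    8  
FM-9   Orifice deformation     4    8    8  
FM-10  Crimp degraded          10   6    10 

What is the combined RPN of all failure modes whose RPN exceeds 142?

RPN = Severity × Occurrence × Detection:
  FM-1: 6 × 6 × 9 = 324
  FM-2: 2 × 7 × 5 = 70
  FM-3: 3 × 6 × 8 = 144
  FM-4: 8 × 6 × 4 = 192
  FM-5: 7 × 10 × 2 = 140
  FM-6: 3 × 5 × 3 = 45
  FM-7: 2 × 6 × 2 = 24
  FM-8: 7 × 8 × 10 = 560
  FM-9: 8 × 8 × 4 = 256
  FM-10: 6 × 10 × 10 = 600
RPN > 142: FM-1 (324), FM-3 (144), FM-4 (192), FM-8 (560), FM-9 (256), FM-10 (600).
Sum: 324 + 144 + 192 + 560 + 256 + 600 = 2076.

2076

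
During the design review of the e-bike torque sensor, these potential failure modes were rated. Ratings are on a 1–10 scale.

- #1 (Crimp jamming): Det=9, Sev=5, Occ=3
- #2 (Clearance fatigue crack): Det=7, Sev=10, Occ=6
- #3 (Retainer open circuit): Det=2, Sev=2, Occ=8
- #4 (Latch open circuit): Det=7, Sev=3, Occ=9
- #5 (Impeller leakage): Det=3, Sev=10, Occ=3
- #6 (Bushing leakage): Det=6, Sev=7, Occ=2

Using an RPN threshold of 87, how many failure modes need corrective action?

RPN = Severity × Occurrence × Detection:
  #1: 5 × 3 × 9 = 135
  #2: 10 × 6 × 7 = 420
  #3: 2 × 8 × 2 = 32
  #4: 3 × 9 × 7 = 189
  #5: 10 × 3 × 3 = 90
  #6: 7 × 2 × 6 = 84
Modes with RPN ≥ 87: #1 (135), #2 (420), #4 (189), #5 (90) → 4.

4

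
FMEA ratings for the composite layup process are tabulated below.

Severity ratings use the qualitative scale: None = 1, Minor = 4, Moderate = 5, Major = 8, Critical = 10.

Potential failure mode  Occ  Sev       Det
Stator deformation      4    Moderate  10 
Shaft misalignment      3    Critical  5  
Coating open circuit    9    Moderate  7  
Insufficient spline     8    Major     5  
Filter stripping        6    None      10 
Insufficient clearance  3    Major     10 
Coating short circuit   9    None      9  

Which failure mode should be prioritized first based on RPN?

RPN = Severity × Occurrence × Detection:
  Stator deformation: 5 × 4 × 10 = 200
  Shaft misalignment: 10 × 3 × 5 = 150
  Coating open circuit: 5 × 9 × 7 = 315
  Insufficient spline: 8 × 8 × 5 = 320
  Filter stripping: 1 × 6 × 10 = 60
  Insufficient clearance: 8 × 3 × 10 = 240
  Coating short circuit: 1 × 9 × 9 = 81
Highest RPN is 320 → Insufficient spline.

Insufficient spline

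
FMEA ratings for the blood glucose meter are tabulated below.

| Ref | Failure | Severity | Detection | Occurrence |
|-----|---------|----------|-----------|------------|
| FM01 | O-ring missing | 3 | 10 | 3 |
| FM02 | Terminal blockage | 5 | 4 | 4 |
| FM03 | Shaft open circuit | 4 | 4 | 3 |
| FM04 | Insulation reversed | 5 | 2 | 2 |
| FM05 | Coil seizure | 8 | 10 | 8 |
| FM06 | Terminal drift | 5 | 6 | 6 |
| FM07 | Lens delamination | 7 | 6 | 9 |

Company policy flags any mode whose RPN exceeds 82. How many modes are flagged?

4

RPN = Severity × Occurrence × Detection:
  FM01: 3 × 3 × 10 = 90
  FM02: 5 × 4 × 4 = 80
  FM03: 4 × 3 × 4 = 48
  FM04: 5 × 2 × 2 = 20
  FM05: 8 × 8 × 10 = 640
  FM06: 5 × 6 × 6 = 180
  FM07: 7 × 9 × 6 = 378
Modes with RPN > 82: FM01 (90), FM05 (640), FM06 (180), FM07 (378) → 4.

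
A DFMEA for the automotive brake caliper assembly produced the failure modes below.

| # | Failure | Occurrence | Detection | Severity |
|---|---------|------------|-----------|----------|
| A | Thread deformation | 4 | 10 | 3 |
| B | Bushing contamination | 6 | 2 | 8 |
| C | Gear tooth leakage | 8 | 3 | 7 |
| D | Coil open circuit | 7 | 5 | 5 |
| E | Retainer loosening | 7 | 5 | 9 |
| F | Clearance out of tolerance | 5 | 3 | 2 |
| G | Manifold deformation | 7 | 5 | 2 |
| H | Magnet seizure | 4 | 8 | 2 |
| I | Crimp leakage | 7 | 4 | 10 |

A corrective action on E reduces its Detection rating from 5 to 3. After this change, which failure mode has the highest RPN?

RPN = Severity × Occurrence × Detection:
  A: 3 × 4 × 10 = 120
  B: 8 × 6 × 2 = 96
  C: 7 × 8 × 3 = 168
  D: 5 × 7 × 5 = 175
  E: 9 × 7 × 5 = 315
  F: 2 × 5 × 3 = 30
  G: 2 × 7 × 5 = 70
  H: 2 × 4 × 8 = 64
  I: 10 × 7 × 4 = 280
After action: E → 9 × 7 × 3 = 189.
Revised RPNs: I=280, E=189, D=175, C=168, A=120, B=96, G=70, H=64, F=30.
Highest is now I (280).

I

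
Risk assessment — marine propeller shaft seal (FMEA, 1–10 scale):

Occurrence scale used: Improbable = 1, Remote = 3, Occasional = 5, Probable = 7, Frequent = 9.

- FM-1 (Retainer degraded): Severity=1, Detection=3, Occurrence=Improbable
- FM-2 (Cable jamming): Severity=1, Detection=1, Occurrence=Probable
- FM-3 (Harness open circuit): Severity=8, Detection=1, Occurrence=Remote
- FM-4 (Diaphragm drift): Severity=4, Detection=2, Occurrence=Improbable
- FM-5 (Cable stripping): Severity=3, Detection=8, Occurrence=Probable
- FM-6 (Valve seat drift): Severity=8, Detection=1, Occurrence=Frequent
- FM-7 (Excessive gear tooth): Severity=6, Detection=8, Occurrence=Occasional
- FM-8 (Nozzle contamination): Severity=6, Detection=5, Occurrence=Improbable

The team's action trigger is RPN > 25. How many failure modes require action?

4

RPN = Severity × Occurrence × Detection:
  FM-1: 1 × 1 × 3 = 3
  FM-2: 1 × 7 × 1 = 7
  FM-3: 8 × 3 × 1 = 24
  FM-4: 4 × 1 × 2 = 8
  FM-5: 3 × 7 × 8 = 168
  FM-6: 8 × 9 × 1 = 72
  FM-7: 6 × 5 × 8 = 240
  FM-8: 6 × 1 × 5 = 30
Modes with RPN > 25: FM-5 (168), FM-6 (72), FM-7 (240), FM-8 (30) → 4.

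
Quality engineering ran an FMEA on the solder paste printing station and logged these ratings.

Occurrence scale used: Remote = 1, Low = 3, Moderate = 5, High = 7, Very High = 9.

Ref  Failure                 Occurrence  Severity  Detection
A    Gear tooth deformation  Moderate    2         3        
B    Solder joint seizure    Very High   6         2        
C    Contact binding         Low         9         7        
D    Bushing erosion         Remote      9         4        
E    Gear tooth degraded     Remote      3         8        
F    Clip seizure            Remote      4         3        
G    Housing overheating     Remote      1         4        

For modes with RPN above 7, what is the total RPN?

399

RPN = Severity × Occurrence × Detection:
  A: 2 × 5 × 3 = 30
  B: 6 × 9 × 2 = 108
  C: 9 × 3 × 7 = 189
  D: 9 × 1 × 4 = 36
  E: 3 × 1 × 8 = 24
  F: 4 × 1 × 3 = 12
  G: 1 × 1 × 4 = 4
RPN > 7: A (30), B (108), C (189), D (36), E (24), F (12).
Sum: 30 + 108 + 189 + 36 + 24 + 12 = 399.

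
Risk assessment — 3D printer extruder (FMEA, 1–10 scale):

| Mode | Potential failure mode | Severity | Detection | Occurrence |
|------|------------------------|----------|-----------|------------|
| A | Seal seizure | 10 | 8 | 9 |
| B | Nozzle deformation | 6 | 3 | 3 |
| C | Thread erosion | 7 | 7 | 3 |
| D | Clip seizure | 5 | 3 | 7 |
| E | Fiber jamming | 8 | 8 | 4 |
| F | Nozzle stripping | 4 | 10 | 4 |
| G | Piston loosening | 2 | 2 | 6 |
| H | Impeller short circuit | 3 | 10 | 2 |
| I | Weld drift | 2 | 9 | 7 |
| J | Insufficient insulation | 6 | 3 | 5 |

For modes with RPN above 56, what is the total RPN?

RPN = Severity × Occurrence × Detection:
  A: 10 × 9 × 8 = 720
  B: 6 × 3 × 3 = 54
  C: 7 × 3 × 7 = 147
  D: 5 × 7 × 3 = 105
  E: 8 × 4 × 8 = 256
  F: 4 × 4 × 10 = 160
  G: 2 × 6 × 2 = 24
  H: 3 × 2 × 10 = 60
  I: 2 × 7 × 9 = 126
  J: 6 × 5 × 3 = 90
RPN > 56: A (720), C (147), D (105), E (256), F (160), H (60), I (126), J (90).
Sum: 720 + 147 + 105 + 256 + 160 + 60 + 126 + 90 = 1664.

1664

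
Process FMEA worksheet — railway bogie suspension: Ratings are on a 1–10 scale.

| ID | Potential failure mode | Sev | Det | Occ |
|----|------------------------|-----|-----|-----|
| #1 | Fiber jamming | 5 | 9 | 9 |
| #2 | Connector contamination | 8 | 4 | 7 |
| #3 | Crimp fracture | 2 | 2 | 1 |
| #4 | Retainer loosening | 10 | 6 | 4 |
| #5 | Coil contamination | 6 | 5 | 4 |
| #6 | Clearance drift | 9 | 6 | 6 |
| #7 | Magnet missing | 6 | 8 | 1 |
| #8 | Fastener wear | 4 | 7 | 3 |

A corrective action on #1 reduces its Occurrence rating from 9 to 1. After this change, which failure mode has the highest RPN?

#6

RPN = Severity × Occurrence × Detection:
  #1: 5 × 9 × 9 = 405
  #2: 8 × 7 × 4 = 224
  #3: 2 × 1 × 2 = 4
  #4: 10 × 4 × 6 = 240
  #5: 6 × 4 × 5 = 120
  #6: 9 × 6 × 6 = 324
  #7: 6 × 1 × 8 = 48
  #8: 4 × 3 × 7 = 84
After action: #1 → 5 × 1 × 9 = 45.
Revised RPNs: #6=324, #4=240, #2=224, #5=120, #8=84, #7=48, #1=45, #3=4.
Highest is now #6 (324).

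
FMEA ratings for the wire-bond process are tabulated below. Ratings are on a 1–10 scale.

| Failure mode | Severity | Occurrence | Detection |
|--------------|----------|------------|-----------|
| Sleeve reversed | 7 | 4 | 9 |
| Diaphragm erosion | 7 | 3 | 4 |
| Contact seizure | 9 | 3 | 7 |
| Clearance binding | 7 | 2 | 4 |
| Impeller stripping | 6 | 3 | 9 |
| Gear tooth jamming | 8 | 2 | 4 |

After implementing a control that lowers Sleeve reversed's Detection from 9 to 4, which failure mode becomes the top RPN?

RPN = Severity × Occurrence × Detection:
  Sleeve reversed: 7 × 4 × 9 = 252
  Diaphragm erosion: 7 × 3 × 4 = 84
  Contact seizure: 9 × 3 × 7 = 189
  Clearance binding: 7 × 2 × 4 = 56
  Impeller stripping: 6 × 3 × 9 = 162
  Gear tooth jamming: 8 × 2 × 4 = 64
After action: Sleeve reversed → 7 × 4 × 4 = 112.
Revised RPNs: Contact seizure=189, Impeller stripping=162, Sleeve reversed=112, Diaphragm erosion=84, Gear tooth jamming=64, Clearance binding=56.
Highest is now Contact seizure (189).

Contact seizure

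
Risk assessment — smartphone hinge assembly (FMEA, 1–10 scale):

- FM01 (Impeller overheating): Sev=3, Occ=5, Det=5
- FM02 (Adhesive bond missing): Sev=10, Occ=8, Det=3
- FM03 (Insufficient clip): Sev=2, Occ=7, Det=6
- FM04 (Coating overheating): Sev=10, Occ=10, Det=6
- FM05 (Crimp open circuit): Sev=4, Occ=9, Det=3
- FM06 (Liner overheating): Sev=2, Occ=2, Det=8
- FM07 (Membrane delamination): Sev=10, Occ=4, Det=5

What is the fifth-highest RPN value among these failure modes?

84

RPN = Severity × Occurrence × Detection:
  FM01: 3 × 5 × 5 = 75
  FM02: 10 × 8 × 3 = 240
  FM03: 2 × 7 × 6 = 84
  FM04: 10 × 10 × 6 = 600
  FM05: 4 × 9 × 3 = 108
  FM06: 2 × 2 × 8 = 32
  FM07: 10 × 4 × 5 = 200
Sorted descending: 600, 240, 200, 108, 84, 75, 32.
The fifth-highest RPN is 84 (FM03).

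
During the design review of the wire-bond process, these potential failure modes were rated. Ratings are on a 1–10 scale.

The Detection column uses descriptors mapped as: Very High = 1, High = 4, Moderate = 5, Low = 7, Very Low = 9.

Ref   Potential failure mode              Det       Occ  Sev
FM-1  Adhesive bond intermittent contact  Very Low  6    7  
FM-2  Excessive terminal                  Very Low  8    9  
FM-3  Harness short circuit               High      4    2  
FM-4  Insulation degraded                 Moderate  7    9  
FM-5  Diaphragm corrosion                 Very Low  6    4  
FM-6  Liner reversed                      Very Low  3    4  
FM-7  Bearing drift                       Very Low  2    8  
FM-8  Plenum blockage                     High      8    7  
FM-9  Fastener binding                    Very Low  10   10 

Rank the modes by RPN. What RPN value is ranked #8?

RPN = Severity × Occurrence × Detection:
  FM-1: 7 × 6 × 9 = 378
  FM-2: 9 × 8 × 9 = 648
  FM-3: 2 × 4 × 4 = 32
  FM-4: 9 × 7 × 5 = 315
  FM-5: 4 × 6 × 9 = 216
  FM-6: 4 × 3 × 9 = 108
  FM-7: 8 × 2 × 9 = 144
  FM-8: 7 × 8 × 4 = 224
  FM-9: 10 × 10 × 9 = 900
Sorted descending: 900, 648, 378, 315, 224, 216, 144, 108, 32.
The eighth-highest RPN is 108 (FM-6).

108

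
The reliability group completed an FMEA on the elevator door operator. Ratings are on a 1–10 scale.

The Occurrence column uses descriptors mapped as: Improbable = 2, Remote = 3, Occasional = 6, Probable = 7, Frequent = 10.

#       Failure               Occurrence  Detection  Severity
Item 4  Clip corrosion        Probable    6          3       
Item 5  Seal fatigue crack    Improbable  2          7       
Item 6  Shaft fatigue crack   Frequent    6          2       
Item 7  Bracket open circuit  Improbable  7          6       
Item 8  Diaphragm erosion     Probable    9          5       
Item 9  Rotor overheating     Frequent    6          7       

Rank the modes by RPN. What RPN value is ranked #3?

126

RPN = Severity × Occurrence × Detection:
  Item 4: 3 × 7 × 6 = 126
  Item 5: 7 × 2 × 2 = 28
  Item 6: 2 × 10 × 6 = 120
  Item 7: 6 × 2 × 7 = 84
  Item 8: 5 × 7 × 9 = 315
  Item 9: 7 × 10 × 6 = 420
Sorted descending: 420, 315, 126, 120, 84, 28.
The third-highest RPN is 126 (Item 4).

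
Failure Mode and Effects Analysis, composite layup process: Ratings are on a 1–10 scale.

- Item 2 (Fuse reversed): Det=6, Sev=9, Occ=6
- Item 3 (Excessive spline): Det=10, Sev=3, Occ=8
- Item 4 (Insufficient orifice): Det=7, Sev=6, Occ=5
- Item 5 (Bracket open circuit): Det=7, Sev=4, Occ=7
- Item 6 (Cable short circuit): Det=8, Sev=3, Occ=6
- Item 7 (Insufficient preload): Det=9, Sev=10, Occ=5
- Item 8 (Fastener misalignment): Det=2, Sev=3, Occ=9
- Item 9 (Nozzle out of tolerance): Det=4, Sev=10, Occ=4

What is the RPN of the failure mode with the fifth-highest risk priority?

196

RPN = Severity × Occurrence × Detection:
  Item 2: 9 × 6 × 6 = 324
  Item 3: 3 × 8 × 10 = 240
  Item 4: 6 × 5 × 7 = 210
  Item 5: 4 × 7 × 7 = 196
  Item 6: 3 × 6 × 8 = 144
  Item 7: 10 × 5 × 9 = 450
  Item 8: 3 × 9 × 2 = 54
  Item 9: 10 × 4 × 4 = 160
Sorted descending: 450, 324, 240, 210, 196, 160, 144, 54.
The fifth-highest RPN is 196 (Item 5).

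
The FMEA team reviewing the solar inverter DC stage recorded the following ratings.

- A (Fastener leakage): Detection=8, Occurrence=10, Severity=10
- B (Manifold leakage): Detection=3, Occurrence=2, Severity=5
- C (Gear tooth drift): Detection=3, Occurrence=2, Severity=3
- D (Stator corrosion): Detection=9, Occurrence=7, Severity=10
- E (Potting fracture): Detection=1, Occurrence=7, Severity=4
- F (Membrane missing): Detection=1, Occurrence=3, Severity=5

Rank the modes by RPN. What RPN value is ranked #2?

630

RPN = Severity × Occurrence × Detection:
  A: 10 × 10 × 8 = 800
  B: 5 × 2 × 3 = 30
  C: 3 × 2 × 3 = 18
  D: 10 × 7 × 9 = 630
  E: 4 × 7 × 1 = 28
  F: 5 × 3 × 1 = 15
Sorted descending: 800, 630, 30, 28, 18, 15.
The second-highest RPN is 630 (D).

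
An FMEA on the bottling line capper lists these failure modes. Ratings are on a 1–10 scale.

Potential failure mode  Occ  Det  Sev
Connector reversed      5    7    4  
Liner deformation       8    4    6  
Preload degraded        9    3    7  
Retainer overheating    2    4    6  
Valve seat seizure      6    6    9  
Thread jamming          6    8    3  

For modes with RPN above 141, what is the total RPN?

RPN = Severity × Occurrence × Detection:
  Connector reversed: 4 × 5 × 7 = 140
  Liner deformation: 6 × 8 × 4 = 192
  Preload degraded: 7 × 9 × 3 = 189
  Retainer overheating: 6 × 2 × 4 = 48
  Valve seat seizure: 9 × 6 × 6 = 324
  Thread jamming: 3 × 6 × 8 = 144
RPN > 141: Liner deformation (192), Preload degraded (189), Valve seat seizure (324), Thread jamming (144).
Sum: 192 + 189 + 324 + 144 = 849.

849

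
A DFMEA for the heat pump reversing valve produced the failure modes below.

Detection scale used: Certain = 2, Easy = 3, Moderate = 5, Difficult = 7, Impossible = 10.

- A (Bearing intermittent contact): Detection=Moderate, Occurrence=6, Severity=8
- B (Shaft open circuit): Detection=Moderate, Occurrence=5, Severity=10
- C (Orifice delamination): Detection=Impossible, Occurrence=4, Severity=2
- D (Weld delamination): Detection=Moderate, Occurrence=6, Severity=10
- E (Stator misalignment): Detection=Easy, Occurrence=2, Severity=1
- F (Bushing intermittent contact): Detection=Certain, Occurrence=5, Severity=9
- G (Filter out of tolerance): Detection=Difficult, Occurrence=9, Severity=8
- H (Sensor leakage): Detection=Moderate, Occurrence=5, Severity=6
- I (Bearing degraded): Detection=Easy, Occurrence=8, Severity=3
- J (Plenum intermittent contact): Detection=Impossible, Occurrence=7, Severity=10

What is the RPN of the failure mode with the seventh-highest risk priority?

RPN = Severity × Occurrence × Detection:
  A: 8 × 6 × 5 = 240
  B: 10 × 5 × 5 = 250
  C: 2 × 4 × 10 = 80
  D: 10 × 6 × 5 = 300
  E: 1 × 2 × 3 = 6
  F: 9 × 5 × 2 = 90
  G: 8 × 9 × 7 = 504
  H: 6 × 5 × 5 = 150
  I: 3 × 8 × 3 = 72
  J: 10 × 7 × 10 = 700
Sorted descending: 700, 504, 300, 250, 240, 150, 90, 80, 72, 6.
The seventh-highest RPN is 90 (F).

90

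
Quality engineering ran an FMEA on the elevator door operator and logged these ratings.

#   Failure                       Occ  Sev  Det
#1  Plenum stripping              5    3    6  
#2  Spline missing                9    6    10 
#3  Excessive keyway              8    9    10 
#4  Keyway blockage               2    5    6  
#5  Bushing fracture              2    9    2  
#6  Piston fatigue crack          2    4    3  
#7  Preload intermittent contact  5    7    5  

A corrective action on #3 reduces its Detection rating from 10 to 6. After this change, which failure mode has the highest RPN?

#2

RPN = Severity × Occurrence × Detection:
  #1: 3 × 5 × 6 = 90
  #2: 6 × 9 × 10 = 540
  #3: 9 × 8 × 10 = 720
  #4: 5 × 2 × 6 = 60
  #5: 9 × 2 × 2 = 36
  #6: 4 × 2 × 3 = 24
  #7: 7 × 5 × 5 = 175
After action: #3 → 9 × 8 × 6 = 432.
Revised RPNs: #2=540, #3=432, #7=175, #1=90, #4=60, #5=36, #6=24.
Highest is now #2 (540).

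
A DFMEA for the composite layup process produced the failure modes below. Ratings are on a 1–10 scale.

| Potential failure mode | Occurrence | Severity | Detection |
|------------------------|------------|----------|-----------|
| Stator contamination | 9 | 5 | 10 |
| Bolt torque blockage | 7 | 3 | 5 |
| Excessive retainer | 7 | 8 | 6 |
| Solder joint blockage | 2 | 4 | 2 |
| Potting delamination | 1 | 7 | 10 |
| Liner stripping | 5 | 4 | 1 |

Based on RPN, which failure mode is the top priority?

RPN = Severity × Occurrence × Detection:
  Stator contamination: 5 × 9 × 10 = 450
  Bolt torque blockage: 3 × 7 × 5 = 105
  Excessive retainer: 8 × 7 × 6 = 336
  Solder joint blockage: 4 × 2 × 2 = 16
  Potting delamination: 7 × 1 × 10 = 70
  Liner stripping: 4 × 5 × 1 = 20
Highest RPN is 450 → Stator contamination.

Stator contamination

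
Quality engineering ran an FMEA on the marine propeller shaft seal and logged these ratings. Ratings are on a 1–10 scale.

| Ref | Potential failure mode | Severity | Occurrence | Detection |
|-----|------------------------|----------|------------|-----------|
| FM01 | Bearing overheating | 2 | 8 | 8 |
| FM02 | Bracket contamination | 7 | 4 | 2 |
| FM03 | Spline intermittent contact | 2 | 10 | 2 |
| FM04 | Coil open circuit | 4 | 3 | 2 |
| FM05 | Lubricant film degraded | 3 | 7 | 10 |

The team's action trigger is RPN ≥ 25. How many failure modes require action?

4

RPN = Severity × Occurrence × Detection:
  FM01: 2 × 8 × 8 = 128
  FM02: 7 × 4 × 2 = 56
  FM03: 2 × 10 × 2 = 40
  FM04: 4 × 3 × 2 = 24
  FM05: 3 × 7 × 10 = 210
Modes with RPN ≥ 25: FM01 (128), FM02 (56), FM03 (40), FM05 (210) → 4.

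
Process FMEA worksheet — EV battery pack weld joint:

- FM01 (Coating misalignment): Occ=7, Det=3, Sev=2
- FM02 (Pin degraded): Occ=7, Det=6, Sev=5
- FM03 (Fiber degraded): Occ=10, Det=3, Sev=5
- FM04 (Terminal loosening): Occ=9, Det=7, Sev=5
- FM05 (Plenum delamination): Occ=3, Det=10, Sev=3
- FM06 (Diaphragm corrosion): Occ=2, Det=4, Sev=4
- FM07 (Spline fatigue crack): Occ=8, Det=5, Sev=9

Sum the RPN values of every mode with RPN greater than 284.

RPN = Severity × Occurrence × Detection:
  FM01: 2 × 7 × 3 = 42
  FM02: 5 × 7 × 6 = 210
  FM03: 5 × 10 × 3 = 150
  FM04: 5 × 9 × 7 = 315
  FM05: 3 × 3 × 10 = 90
  FM06: 4 × 2 × 4 = 32
  FM07: 9 × 8 × 5 = 360
RPN > 284: FM04 (315), FM07 (360).
Sum: 315 + 360 = 675.

675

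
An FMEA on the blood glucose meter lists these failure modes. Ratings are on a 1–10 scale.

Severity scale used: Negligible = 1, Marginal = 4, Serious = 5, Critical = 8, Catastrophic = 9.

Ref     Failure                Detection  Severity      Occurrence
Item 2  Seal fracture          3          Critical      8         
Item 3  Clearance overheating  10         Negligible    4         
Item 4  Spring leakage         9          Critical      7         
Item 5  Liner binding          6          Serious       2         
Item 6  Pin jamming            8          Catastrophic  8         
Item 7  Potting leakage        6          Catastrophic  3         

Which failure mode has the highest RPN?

Item 6

RPN = Severity × Occurrence × Detection:
  Item 2: 8 × 8 × 3 = 192
  Item 3: 1 × 4 × 10 = 40
  Item 4: 8 × 7 × 9 = 504
  Item 5: 5 × 2 × 6 = 60
  Item 6: 9 × 8 × 8 = 576
  Item 7: 9 × 3 × 6 = 162
Highest RPN is 576 → Item 6.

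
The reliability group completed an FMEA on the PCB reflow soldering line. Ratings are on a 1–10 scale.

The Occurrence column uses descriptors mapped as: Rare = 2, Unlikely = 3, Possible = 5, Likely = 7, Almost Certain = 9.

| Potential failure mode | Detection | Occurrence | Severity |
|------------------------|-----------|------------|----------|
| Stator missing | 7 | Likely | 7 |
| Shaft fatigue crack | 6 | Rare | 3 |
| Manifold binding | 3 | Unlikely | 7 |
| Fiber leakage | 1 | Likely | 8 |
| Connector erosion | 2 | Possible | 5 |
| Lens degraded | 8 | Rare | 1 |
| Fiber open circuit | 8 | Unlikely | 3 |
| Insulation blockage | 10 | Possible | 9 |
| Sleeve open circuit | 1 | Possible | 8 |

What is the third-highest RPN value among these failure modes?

RPN = Severity × Occurrence × Detection:
  Stator missing: 7 × 7 × 7 = 343
  Shaft fatigue crack: 3 × 2 × 6 = 36
  Manifold binding: 7 × 3 × 3 = 63
  Fiber leakage: 8 × 7 × 1 = 56
  Connector erosion: 5 × 5 × 2 = 50
  Lens degraded: 1 × 2 × 8 = 16
  Fiber open circuit: 3 × 3 × 8 = 72
  Insulation blockage: 9 × 5 × 10 = 450
  Sleeve open circuit: 8 × 5 × 1 = 40
Sorted descending: 450, 343, 72, 63, 56, 50, 40, 36, 16.
The third-highest RPN is 72 (Fiber open circuit).

72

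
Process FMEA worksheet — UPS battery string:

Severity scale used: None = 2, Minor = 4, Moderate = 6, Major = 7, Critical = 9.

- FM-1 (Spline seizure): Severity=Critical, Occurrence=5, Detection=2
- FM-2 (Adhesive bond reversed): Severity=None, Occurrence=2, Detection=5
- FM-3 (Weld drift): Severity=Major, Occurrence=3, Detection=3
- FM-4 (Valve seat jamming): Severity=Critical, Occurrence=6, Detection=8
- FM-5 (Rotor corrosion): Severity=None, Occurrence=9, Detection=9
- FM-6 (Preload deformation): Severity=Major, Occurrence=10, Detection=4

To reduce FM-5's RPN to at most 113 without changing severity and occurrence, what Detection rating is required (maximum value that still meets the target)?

FM-5: S=2, O=9, D=9 → current RPN = 162.
Fixed product = 18. Need 18 × D ≤ 113, so D ≤ 113/18 = 6.28.
Maximum integer Detection rating = 6 (gives RPN 108; D=7 would give 126 > 113).

6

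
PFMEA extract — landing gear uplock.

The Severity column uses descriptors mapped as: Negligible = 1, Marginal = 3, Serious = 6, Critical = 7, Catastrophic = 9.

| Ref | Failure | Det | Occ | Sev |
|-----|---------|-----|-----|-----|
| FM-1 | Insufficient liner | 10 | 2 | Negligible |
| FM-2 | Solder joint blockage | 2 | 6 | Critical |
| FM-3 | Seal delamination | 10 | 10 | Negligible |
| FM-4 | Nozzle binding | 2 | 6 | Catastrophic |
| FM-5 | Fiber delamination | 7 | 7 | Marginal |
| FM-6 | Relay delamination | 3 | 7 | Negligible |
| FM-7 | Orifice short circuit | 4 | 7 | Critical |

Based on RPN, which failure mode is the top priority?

RPN = Severity × Occurrence × Detection:
  FM-1: 1 × 2 × 10 = 20
  FM-2: 7 × 6 × 2 = 84
  FM-3: 1 × 10 × 10 = 100
  FM-4: 9 × 6 × 2 = 108
  FM-5: 3 × 7 × 7 = 147
  FM-6: 1 × 7 × 3 = 21
  FM-7: 7 × 7 × 4 = 196
Highest RPN is 196 → FM-7.

FM-7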